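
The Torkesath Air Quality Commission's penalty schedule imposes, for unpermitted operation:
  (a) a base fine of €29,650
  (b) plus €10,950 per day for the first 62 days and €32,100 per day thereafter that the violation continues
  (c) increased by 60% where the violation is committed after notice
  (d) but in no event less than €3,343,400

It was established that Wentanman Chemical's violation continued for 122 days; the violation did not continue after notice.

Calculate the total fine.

Civil penalty: €3,343,400

First 62 days: 62 × €10,950 = €678,900
Remaining days: (122 − 62) × €32,100 = €1,926,000
Per-day component: €678,900 + €1,926,000 = €2,604,900
Base plus per-day: €29,650 + €2,604,900 = €2,634,550
The violation did not continue after notice: no 60% increase.
Minimum €3,343,400: €2,634,550 is below the minimum → €3,343,400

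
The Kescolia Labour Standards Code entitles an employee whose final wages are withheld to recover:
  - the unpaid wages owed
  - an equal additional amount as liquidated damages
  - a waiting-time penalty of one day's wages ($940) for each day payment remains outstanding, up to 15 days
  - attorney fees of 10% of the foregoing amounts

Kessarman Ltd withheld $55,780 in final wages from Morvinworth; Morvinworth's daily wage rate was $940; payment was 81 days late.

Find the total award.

$138,226

Liquidated damages (equal amount): $55,780
Penalty days: min(81, 15) = 15
Waiting-time penalty: 15 × $940 = $14,100
Subtotal: $55,780 + $55,780 + $14,100 = $125,660
Attorney fees: 10% of $125,660 = $12,566
Total award: $125,660 + $12,566 = $138,226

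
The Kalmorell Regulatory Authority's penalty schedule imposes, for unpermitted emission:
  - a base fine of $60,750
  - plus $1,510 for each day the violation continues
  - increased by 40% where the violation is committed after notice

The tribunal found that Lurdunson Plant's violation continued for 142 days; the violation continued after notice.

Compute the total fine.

Per-day component: 142 × $1,510 = $214,420
Base plus per-day: $60,750 + $214,420 = $275,170
Enhancement: 40% of $275,170 = $110,068
Enhanced fine: $275,170 + $110,068 = $385,238

$385,238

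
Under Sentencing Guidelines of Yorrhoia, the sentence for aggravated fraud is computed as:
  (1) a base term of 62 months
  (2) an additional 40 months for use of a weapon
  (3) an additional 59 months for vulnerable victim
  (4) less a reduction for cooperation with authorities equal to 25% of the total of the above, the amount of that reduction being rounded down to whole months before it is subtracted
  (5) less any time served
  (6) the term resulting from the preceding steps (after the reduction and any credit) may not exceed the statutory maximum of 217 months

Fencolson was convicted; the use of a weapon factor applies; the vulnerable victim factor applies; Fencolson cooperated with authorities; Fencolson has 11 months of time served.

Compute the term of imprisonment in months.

Use of a weapon enhancement: +40 months
Vulnerable victim enhancement: +59 months
Adjusted term: 62 months + 40 months + 59 months = 161 months
Cooperation with authorities reduction: 25% of 161 months = 40 months (rounded down)
After reduction: 161 − 40 = 121 months
Less time served: 121 months − 11 months = 110 months
Cap at 217 months: 110 months is within the cap, no reduction.

110 months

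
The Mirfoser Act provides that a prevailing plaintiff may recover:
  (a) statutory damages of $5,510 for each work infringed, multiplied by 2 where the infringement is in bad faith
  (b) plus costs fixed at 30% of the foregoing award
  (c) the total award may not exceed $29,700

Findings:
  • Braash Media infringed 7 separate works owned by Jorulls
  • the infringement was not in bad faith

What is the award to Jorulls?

Statutory damages: 7 × $5,510 = $38,570
Infringement not in bad faith: no ×2 enhancement.
Costs: 30% of $38,570 = $11,571
Award plus costs: $38,570 + $11,571 = $50,141
Cap at $29,700: $50,141 exceeds the cap → $29,700

Award: $29,700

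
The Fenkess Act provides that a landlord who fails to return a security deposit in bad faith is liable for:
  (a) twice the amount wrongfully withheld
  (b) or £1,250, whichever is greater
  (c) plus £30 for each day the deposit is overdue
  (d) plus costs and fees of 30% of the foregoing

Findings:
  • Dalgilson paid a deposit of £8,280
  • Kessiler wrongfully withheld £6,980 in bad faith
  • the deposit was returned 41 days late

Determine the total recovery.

Doubled: 2 × £6,980 = £13,960
Minimum £1,250: £13,960 meets the minimum, no increase.
Late-return penalty: 41 × £30 = £1,230
Damages plus late penalty: £13,960 + £1,230 = £15,190
Costs and fees: 30% of £15,190 = £4,557
Total recovery: £15,190 + £4,557 = £19,747

£19,747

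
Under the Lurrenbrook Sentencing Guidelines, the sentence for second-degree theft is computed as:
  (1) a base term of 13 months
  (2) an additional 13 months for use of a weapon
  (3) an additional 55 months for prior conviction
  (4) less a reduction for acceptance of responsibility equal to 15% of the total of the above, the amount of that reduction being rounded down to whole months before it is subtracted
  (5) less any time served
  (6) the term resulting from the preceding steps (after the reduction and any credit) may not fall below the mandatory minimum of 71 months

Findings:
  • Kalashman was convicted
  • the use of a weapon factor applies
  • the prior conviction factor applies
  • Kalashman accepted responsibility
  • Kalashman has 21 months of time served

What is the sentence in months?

Use of a weapon enhancement: +13 months
Prior conviction enhancement: +55 months
Adjusted term: 13 months + 13 months + 55 months = 81 months
Acceptance of responsibility reduction: 15% of 81 months = 12 months (rounded down)
After reduction: 81 − 12 = 69 months
Less time served: 69 months − 21 months = 48 months
Minimum 71 months: 48 months is below the minimum → 71 months

71 months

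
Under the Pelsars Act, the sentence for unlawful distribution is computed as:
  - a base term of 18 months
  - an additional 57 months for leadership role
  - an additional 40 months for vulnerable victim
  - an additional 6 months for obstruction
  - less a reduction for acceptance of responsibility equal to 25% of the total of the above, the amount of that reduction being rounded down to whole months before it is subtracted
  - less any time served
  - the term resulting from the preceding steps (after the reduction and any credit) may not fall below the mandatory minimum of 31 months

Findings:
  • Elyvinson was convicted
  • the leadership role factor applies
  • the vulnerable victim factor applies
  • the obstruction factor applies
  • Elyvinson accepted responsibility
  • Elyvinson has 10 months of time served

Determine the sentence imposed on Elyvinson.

81 months

Leadership role enhancement: +57 months
Vulnerable victim enhancement: +40 months
Obstruction enhancement: +6 months
Adjusted term: 18 months + 57 months + 40 months + 6 months = 121 months
Acceptance of responsibility reduction: 25% of 121 months = 30 months (rounded down)
After reduction: 121 − 30 = 91 months
Less time served: 91 months − 10 months = 81 months
Minimum 31 months: 81 months meets the minimum, no increase.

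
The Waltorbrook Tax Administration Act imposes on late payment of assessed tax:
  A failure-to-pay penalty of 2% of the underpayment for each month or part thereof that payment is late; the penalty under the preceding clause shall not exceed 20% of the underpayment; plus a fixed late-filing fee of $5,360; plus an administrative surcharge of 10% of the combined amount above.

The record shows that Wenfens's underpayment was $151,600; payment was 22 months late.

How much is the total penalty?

$39,248

Accrued rate: 2% × 22 = 44%, capped at 20% → 20%
Failure-to-pay penalty: 20% of $151,600 = $30,320
Penalty before surcharge: $30,320 + $5,360 = $35,680
Administrative surcharge: 10% of $35,680 = $3,568
Total penalty: $35,680 + $3,568 = $39,248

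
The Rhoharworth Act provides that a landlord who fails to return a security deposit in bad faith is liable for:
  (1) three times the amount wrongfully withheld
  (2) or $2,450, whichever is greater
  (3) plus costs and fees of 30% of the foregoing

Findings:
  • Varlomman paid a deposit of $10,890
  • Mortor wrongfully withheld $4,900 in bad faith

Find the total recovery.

Trebled: 3 × $4,900 = $14,700
Minimum $2,450: $14,700 meets the minimum, no increase.
Costs and fees: 30% of $14,700 = $4,410
Total recovery: $14,700 + $4,410 = $19,110

Recovery: $19,110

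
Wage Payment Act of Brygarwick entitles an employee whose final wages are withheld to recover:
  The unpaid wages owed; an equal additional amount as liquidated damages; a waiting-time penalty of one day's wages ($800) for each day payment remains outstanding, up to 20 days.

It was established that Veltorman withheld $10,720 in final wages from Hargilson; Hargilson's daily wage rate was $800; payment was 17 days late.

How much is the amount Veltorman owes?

Total award: $35,040

Liquidated damages (equal amount): $10,720
Penalty days: min(17, 20) = 17
Waiting-time penalty: 17 × $800 = $13,600
Total award: $10,720 + $10,720 + $13,600 = $35,040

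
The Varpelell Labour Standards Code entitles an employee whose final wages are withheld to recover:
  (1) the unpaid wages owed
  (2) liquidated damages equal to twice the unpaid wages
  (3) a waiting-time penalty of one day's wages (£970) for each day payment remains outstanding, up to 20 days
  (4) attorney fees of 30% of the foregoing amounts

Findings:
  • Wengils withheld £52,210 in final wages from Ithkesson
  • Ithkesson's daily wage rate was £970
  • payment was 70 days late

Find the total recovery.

Doubled: 2 × £52,210 = £104,420
Penalty days: min(70, 20) = 20
Waiting-time penalty: 20 × £970 = £19,400
Subtotal: £52,210 + £104,420 + £19,400 = £176,030
Attorney fees: 30% of £176,030 = £52,809
Total award: £176,030 + £52,809 = £228,839

£228,839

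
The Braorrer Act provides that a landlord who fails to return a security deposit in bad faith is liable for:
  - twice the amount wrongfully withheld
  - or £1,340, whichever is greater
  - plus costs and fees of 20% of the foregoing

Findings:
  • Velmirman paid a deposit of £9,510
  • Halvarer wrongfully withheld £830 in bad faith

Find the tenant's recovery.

Doubled: 2 × £830 = £1,660
Minimum £1,340: £1,660 meets the minimum, no increase.
Costs and fees: 20% of £1,660 = £332
Total recovery: £1,660 + £332 = £1,992

£1,992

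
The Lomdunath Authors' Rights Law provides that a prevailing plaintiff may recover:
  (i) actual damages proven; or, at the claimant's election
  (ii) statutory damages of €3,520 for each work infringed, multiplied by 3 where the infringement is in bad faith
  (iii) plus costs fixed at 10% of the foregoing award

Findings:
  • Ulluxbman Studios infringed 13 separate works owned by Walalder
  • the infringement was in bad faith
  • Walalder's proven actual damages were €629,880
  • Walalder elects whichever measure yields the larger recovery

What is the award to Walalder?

€692,868

Statutory damages: 13 × €3,520 = €45,760
Trebled: 3 × €45,760 = €137,280
Greater of actual damages (€629,880) or enhanced statutory damages (€137,280): €629,880
Costs: 10% of €629,880 = €62,988
Award plus costs: €629,880 + €62,988 = €692,868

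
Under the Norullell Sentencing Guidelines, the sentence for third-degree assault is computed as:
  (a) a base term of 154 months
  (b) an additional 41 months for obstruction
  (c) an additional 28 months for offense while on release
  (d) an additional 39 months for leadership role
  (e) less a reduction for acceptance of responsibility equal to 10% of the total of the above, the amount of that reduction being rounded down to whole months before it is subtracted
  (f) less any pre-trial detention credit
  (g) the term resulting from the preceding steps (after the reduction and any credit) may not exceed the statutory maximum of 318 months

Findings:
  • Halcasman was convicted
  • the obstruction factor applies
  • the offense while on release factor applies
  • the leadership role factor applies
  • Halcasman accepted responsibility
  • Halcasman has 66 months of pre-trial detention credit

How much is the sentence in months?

170 months

Obstruction enhancement: +41 months
Offense while on release enhancement: +28 months
Leadership role enhancement: +39 months
Adjusted term: 154 months + 41 months + 28 months + 39 months = 262 months
Acceptance of responsibility reduction: 10% of 262 months = 26 months (rounded down)
After reduction: 262 − 26 = 236 months
Less pre-trial detention credit: 236 months − 66 months = 170 months
Cap at 318 months: 170 months is within the cap, no reduction.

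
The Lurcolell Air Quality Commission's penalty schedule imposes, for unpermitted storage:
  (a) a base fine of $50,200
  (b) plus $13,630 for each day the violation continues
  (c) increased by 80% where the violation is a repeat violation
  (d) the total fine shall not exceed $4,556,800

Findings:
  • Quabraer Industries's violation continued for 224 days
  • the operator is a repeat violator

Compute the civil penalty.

Civil penalty: $4,556,800

Per-day component: 224 × $13,630 = $3,053,120
Base plus per-day: $50,200 + $3,053,120 = $3,103,320
Enhancement: 80% of $3,103,320 = $2,482,656
Enhanced fine: $3,103,320 + $2,482,656 = $5,585,976
Cap at $4,556,800: $5,585,976 exceeds the cap → $4,556,800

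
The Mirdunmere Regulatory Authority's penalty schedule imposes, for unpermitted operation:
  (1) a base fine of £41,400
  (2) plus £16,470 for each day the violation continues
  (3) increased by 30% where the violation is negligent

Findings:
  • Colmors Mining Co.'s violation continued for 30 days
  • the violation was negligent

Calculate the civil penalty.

Per-day component: 30 × £16,470 = £494,100
Base plus per-day: £41,400 + £494,100 = £535,500
Enhancement: 30% of £535,500 = £160,650
Enhanced fine: £535,500 + £160,650 = £696,150

£696,150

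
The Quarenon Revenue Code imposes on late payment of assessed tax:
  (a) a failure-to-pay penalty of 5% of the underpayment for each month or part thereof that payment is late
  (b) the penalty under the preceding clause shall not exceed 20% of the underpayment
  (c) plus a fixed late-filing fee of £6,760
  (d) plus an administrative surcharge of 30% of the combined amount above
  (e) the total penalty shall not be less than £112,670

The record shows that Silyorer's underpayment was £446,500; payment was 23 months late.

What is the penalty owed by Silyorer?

Accrued rate: 5% × 23 = 115%, capped at 20% → 20%
Failure-to-pay penalty: 20% of £446,500 = £89,300
Penalty before surcharge: £89,300 + £6,760 = £96,060
Administrative surcharge: 30% of £96,060 = £28,818
Total penalty: £96,060 + £28,818 = £124,878
Minimum £112,670: £124,878 meets the minimum, no increase.

£124,878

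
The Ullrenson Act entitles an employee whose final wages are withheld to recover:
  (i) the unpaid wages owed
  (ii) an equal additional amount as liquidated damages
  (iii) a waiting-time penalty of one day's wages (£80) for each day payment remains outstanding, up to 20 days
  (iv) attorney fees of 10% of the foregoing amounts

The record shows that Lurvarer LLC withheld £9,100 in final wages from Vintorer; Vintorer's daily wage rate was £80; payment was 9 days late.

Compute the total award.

£20,812

Liquidated damages (equal amount): £9,100
Penalty days: min(9, 20) = 9
Waiting-time penalty: 9 × £80 = £720
Subtotal: £9,100 + £9,100 + £720 = £18,920
Attorney fees: 10% of £18,920 = £1,892
Total award: £18,920 + £1,892 = £20,812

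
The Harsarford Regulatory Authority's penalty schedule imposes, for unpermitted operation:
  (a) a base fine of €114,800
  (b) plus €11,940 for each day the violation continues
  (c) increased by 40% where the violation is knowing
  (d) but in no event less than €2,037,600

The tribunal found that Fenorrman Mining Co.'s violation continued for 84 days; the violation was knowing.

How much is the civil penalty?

Per-day component: 84 × €11,940 = €1,002,960
Base plus per-day: €114,800 + €1,002,960 = €1,117,760
Enhancement: 40% of €1,117,760 = €447,104
Enhanced fine: €1,117,760 + €447,104 = €1,564,864
Minimum €2,037,600: €1,564,864 is below the minimum → €2,037,600

€2,037,600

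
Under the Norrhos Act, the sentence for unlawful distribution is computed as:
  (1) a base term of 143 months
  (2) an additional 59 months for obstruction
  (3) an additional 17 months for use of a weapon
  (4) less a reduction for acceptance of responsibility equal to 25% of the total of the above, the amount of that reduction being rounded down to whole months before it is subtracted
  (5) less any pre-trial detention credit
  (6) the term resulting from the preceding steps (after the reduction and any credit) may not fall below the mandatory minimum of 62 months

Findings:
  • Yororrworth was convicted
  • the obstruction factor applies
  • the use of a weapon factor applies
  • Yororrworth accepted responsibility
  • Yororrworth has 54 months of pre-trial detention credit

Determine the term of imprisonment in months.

Obstruction enhancement: +59 months
Use of a weapon enhancement: +17 months
Adjusted term: 143 months + 59 months + 17 months = 219 months
Acceptance of responsibility reduction: 25% of 219 months = 54 months (rounded down)
After reduction: 219 − 54 = 165 months
Less pre-trial detention credit: 165 months − 54 months = 111 months
Minimum 62 months: 111 months meets the minimum, no increase.

111 months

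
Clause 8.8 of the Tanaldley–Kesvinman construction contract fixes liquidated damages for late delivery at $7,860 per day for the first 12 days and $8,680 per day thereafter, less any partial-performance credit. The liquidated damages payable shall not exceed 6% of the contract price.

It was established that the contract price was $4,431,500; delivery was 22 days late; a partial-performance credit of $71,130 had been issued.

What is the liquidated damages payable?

First 12 days: 12 × $7,860 = $94,320
Remaining days: (22 − 12) × $8,680 = $86,800
Accrued per-day damages: $94,320 + $86,800 = $181,120
Less partial-performance credit: $181,120 − $71,130 = $109,990
Cap: 6% of $4,431,500 = $265,890
Cap at $265,890: $109,990 is within the cap, no reduction.

$109,990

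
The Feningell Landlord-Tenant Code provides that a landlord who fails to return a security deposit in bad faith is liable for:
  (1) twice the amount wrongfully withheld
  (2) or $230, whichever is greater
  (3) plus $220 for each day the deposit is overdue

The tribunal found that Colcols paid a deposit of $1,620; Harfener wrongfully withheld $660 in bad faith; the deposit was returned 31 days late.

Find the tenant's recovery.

Doubled: 2 × $660 = $1,320
Minimum $230: $1,320 meets the minimum, no increase.
Late-return penalty: 31 × $220 = $6,820
Damages plus late penalty: $1,320 + $6,820 = $8,140

$8,140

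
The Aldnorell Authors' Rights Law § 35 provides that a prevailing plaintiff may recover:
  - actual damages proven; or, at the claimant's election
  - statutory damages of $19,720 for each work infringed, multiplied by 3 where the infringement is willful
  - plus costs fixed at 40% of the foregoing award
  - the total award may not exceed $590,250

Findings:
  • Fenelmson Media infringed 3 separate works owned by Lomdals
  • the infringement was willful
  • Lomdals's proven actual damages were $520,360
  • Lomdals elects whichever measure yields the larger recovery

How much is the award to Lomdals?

$590,250

Statutory damages: 3 × $19,720 = $59,160
Trebled: 3 × $59,160 = $177,480
Greater of actual damages ($520,360) or enhanced statutory damages ($177,480): $520,360
Costs: 40% of $520,360 = $208,144
Award plus costs: $520,360 + $208,144 = $728,504
Cap at $590,250: $728,504 exceeds the cap → $590,250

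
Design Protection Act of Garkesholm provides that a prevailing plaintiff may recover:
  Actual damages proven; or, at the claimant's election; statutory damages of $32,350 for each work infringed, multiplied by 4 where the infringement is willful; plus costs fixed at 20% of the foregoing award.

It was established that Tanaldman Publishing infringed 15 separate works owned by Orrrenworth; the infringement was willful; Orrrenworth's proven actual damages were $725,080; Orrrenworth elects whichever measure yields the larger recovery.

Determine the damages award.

Statutory damages: 15 × $32,350 = $485,250
Multiplied by 4: 4 × $485,250 = $1,941,000
Greater of actual damages ($725,080) or enhanced statutory damages ($1,941,000): $1,941,000
Costs: 20% of $1,941,000 = $388,200
Award plus costs: $1,941,000 + $388,200 = $2,329,200

Award: $2,329,200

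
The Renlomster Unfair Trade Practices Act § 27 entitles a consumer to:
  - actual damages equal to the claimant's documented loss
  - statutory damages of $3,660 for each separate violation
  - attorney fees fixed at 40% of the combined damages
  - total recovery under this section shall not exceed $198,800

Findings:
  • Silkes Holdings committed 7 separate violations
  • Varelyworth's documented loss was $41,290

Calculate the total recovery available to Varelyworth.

$93,674

Statutory damages: 7 × $3,660 = $25,620
Combined damages: $41,290 + $25,620 = $66,910
Attorney fees: 40% of $66,910 = $26,764
Total before cap: $66,910 + $26,764 = $93,674
Cap at $198,800: $93,674 is within the cap, no reduction.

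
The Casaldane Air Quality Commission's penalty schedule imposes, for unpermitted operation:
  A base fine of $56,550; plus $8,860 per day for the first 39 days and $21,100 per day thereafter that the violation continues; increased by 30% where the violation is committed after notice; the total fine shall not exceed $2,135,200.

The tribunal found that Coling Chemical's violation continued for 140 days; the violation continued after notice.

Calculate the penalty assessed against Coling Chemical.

$2,135,200

First 39 days: 39 × $8,860 = $345,540
Remaining days: (140 − 39) × $21,100 = $2,131,100
Per-day component: $345,540 + $2,131,100 = $2,476,640
Base plus per-day: $56,550 + $2,476,640 = $2,533,190
Enhancement: 30% of $2,533,190 = $759,957
Enhanced fine: $2,533,190 + $759,957 = $3,293,147
Cap at $2,135,200: $3,293,147 exceeds the cap → $2,135,200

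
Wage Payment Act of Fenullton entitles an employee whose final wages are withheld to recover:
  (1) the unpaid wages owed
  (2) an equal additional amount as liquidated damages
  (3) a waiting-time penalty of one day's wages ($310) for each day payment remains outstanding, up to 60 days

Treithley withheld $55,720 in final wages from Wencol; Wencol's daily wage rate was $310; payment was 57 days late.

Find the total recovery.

$129,110

Liquidated damages (equal amount): $55,720
Penalty days: min(57, 60) = 57
Waiting-time penalty: 57 × $310 = $17,670
Total award: $55,720 + $55,720 + $17,670 = $129,110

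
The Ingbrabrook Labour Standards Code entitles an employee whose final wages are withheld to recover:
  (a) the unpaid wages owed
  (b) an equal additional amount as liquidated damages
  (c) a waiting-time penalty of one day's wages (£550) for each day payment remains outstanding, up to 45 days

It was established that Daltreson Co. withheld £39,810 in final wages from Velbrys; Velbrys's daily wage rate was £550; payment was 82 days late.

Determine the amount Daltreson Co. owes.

Liquidated damages (equal amount): £39,810
Penalty days: min(82, 45) = 45
Waiting-time penalty: 45 × £550 = £24,750
Total award: £39,810 + £39,810 + £24,750 = £104,370

Total award: £104,370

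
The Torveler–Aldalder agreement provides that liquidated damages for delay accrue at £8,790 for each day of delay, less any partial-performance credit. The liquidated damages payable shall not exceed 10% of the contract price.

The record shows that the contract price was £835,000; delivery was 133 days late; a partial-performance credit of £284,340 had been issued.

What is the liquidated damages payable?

Per-day damages: 133 × £8,790 = £1,169,070
Less partial-performance credit: £1,169,070 − £284,340 = £884,730
Cap: 10% of £835,000 = £83,500
Cap at £83,500: £884,730 exceeds the cap → £83,500

£83,500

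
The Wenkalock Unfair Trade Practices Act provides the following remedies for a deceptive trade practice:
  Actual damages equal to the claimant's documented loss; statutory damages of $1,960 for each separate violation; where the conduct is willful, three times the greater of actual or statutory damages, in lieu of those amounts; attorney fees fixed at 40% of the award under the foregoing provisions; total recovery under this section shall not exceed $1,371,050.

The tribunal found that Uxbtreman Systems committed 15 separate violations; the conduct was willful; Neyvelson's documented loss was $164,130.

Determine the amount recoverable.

Statutory damages: 15 × $1,960 = $29,400
Greater of actual damages ($164,130) or statutory damages ($29,400): $164,130
Trebled: 3 × $164,130 = $492,390
Attorney fees: 40% of $492,390 = $196,956
Total before cap: $492,390 + $196,956 = $689,346
Cap at $1,371,050: $689,346 is within the cap, no reduction.

$689,346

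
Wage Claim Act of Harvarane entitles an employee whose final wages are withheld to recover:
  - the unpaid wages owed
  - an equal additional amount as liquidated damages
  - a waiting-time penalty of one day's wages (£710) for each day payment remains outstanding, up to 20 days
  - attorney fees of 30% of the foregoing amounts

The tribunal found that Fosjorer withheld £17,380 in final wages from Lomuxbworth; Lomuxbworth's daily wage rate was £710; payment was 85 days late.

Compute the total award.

£63,648

Liquidated damages (equal amount): £17,380
Penalty days: min(85, 20) = 20
Waiting-time penalty: 20 × £710 = £14,200
Subtotal: £17,380 + £17,380 + £14,200 = £48,960
Attorney fees: 30% of £48,960 = £14,688
Total award: £48,960 + £14,688 = £63,648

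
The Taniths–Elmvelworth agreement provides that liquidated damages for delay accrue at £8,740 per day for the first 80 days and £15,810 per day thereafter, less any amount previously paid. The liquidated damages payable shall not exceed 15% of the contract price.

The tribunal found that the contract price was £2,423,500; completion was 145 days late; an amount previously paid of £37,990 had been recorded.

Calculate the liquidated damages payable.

First 80 days: 80 × £8,740 = £699,200
Remaining days: (145 − 80) × £15,810 = £1,027,650
Accrued per-day damages: £699,200 + £1,027,650 = £1,726,850
Less amount previously paid: £1,726,850 − £37,990 = £1,688,860
Cap: 15% of £2,423,500 = £363,525
Cap at £363,525: £1,688,860 exceeds the cap → £363,525

£363,525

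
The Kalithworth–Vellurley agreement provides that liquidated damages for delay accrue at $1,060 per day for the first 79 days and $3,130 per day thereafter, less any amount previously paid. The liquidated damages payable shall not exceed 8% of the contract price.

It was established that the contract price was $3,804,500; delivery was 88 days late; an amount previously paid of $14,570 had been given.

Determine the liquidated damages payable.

First 79 days: 79 × $1,060 = $83,740
Remaining days: (88 − 79) × $3,130 = $28,170
Accrued per-day damages: $83,740 + $28,170 = $111,910
Less amount previously paid: $111,910 − $14,570 = $97,340
Cap: 8% of $3,804,500 = $304,360
Cap at $304,360: $97,340 is within the cap, no reduction.

$97,340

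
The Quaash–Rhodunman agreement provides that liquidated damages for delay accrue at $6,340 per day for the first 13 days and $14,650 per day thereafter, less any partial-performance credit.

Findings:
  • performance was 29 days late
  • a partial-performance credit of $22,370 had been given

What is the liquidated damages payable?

First 13 days: 13 × $6,340 = $82,420
Remaining days: (29 − 13) × $14,650 = $234,400
Accrued per-day damages: $82,420 + $234,400 = $316,820
Less partial-performance credit: $316,820 − $22,370 = $294,450

$294,450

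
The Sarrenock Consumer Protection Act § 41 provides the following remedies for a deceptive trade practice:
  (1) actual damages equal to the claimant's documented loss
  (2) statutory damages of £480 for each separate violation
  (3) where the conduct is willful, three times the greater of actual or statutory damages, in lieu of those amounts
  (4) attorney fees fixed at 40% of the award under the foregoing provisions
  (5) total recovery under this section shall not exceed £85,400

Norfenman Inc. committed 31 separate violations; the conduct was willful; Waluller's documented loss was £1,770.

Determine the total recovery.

Total recovery: £62,496

Statutory damages: 31 × £480 = £14,880
Greater of actual damages (£1,770) or statutory damages (£14,880): £14,880
Trebled: 3 × £14,880 = £44,640
Attorney fees: 40% of £44,640 = £17,856
Total before cap: £44,640 + £17,856 = £62,496
Cap at £85,400: £62,496 is within the cap, no reduction.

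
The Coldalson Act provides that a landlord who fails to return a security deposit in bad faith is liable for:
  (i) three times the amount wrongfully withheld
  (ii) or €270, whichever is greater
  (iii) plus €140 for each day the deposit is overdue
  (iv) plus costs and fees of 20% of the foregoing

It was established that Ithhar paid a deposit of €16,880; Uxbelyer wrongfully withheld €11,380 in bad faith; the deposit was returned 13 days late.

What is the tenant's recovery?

Trebled: 3 × €11,380 = €34,140
Minimum €270: €34,140 meets the minimum, no increase.
Late-return penalty: 13 × €140 = €1,820
Damages plus late penalty: €34,140 + €1,820 = €35,960
Costs and fees: 20% of €35,960 = €7,192
Total recovery: €35,960 + €7,192 = €43,152

€43,152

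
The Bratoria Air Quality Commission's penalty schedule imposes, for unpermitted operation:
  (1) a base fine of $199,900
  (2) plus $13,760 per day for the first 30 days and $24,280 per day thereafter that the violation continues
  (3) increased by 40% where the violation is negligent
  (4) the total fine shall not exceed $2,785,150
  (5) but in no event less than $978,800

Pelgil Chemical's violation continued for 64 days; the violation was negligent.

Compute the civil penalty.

First 30 days: 30 × $13,760 = $412,800
Remaining days: (64 − 30) × $24,280 = $825,520
Per-day component: $412,800 + $825,520 = $1,238,320
Base plus per-day: $199,900 + $1,238,320 = $1,438,220
Enhancement: 40% of $1,438,220 = $575,288
Enhanced fine: $1,438,220 + $575,288 = $2,013,508
Cap at $2,785,150: $2,013,508 is within the cap, no reduction.
Minimum $978,800: $2,013,508 meets the minimum, no increase.

$2,013,508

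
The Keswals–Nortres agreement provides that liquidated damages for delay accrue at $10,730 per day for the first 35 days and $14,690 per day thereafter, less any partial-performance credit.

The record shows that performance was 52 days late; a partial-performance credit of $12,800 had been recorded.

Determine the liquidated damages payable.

First 35 days: 35 × $10,730 = $375,550
Remaining days: (52 − 35) × $14,690 = $249,730
Accrued per-day damages: $375,550 + $249,730 = $625,280
Less partial-performance credit: $625,280 − $12,800 = $612,480

Liquidated damages: $612,480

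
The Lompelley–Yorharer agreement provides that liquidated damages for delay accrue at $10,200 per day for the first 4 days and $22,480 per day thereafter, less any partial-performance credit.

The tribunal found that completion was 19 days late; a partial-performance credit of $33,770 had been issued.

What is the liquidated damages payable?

First 4 days: 4 × $10,200 = $40,800
Remaining days: (19 − 4) × $22,480 = $337,200
Accrued per-day damages: $40,800 + $337,200 = $378,000
Less partial-performance credit: $378,000 − $33,770 = $344,230

Liquidated damages: $344,230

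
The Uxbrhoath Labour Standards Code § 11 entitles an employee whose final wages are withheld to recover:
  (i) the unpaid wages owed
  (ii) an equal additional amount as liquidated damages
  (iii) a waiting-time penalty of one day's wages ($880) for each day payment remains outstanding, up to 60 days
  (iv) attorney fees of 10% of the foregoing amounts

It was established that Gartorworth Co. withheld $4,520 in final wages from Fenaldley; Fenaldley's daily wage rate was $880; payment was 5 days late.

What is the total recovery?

Total award: $14,784

Liquidated damages (equal amount): $4,520
Penalty days: min(5, 60) = 5
Waiting-time penalty: 5 × $880 = $4,400
Subtotal: $4,520 + $4,520 + $4,400 = $13,440
Attorney fees: 10% of $13,440 = $1,344
Total award: $13,440 + $1,344 = $14,784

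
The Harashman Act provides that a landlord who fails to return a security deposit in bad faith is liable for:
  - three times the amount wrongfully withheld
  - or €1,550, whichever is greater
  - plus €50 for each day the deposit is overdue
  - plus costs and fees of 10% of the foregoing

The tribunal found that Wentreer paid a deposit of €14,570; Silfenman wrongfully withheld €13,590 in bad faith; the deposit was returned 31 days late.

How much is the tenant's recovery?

Trebled: 3 × €13,590 = €40,770
Minimum €1,550: €40,770 meets the minimum, no increase.
Late-return penalty: 31 × €50 = €1,550
Damages plus late penalty: €40,770 + €1,550 = €42,320
Costs and fees: 10% of €42,320 = €4,232
Total recovery: €42,320 + €4,232 = €46,552

€46,552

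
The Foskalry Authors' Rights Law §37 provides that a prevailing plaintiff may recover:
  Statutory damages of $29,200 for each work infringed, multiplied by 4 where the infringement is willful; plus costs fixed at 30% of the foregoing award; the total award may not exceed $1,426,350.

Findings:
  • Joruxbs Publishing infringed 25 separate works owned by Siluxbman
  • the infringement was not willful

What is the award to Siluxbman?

Award: $949,000

Statutory damages: 25 × $29,200 = $730,000
Infringement not willful: no ×4 enhancement.
Costs: 30% of $730,000 = $219,000
Award plus costs: $730,000 + $219,000 = $949,000
Cap at $1,426,350: $949,000 is within the cap, no reduction.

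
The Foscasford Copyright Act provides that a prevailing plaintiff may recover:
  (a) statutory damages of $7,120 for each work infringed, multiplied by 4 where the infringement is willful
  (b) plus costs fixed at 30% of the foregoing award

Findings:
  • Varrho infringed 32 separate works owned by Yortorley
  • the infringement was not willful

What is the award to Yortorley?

Statutory damages: 32 × $7,120 = $227,840
Infringement not willful: no ×4 enhancement.
Costs: 30% of $227,840 = $68,352
Award plus costs: $227,840 + $68,352 = $296,192

$296,192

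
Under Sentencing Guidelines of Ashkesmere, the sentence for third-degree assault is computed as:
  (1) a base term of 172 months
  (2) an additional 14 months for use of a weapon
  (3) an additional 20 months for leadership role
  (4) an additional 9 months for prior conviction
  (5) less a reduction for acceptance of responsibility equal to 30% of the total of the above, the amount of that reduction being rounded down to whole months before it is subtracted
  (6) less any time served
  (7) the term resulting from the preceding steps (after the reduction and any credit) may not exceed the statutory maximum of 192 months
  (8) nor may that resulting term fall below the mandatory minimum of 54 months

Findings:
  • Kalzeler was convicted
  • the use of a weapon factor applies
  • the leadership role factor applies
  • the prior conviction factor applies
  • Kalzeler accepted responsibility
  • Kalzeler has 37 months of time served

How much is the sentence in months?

114 months

Use of a weapon enhancement: +14 months
Leadership role enhancement: +20 months
Prior conviction enhancement: +9 months
Adjusted term: 172 months + 14 months + 20 months + 9 months = 215 months
Acceptance of responsibility reduction: 30% of 215 months = 64 months (rounded down)
After reduction: 215 − 64 = 151 months
Less time served: 151 months − 37 months = 114 months
Cap at 192 months: 114 months is within the cap, no reduction.
Minimum 54 months: 114 months meets the minimum, no increase.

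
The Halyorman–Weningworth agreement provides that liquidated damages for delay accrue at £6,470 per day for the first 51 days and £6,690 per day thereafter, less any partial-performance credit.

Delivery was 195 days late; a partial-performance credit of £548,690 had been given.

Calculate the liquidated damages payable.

£744,640

First 51 days: 51 × £6,470 = £329,970
Remaining days: (195 − 51) × £6,690 = £963,360
Accrued per-day damages: £329,970 + £963,360 = £1,293,330
Less partial-performance credit: £1,293,330 − £548,690 = £744,640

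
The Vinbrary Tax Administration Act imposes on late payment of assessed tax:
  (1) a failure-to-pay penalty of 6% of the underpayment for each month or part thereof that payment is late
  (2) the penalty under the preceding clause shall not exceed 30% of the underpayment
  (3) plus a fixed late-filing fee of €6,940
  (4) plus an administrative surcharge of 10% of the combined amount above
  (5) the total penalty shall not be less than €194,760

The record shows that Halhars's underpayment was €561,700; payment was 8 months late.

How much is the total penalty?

Accrued rate: 6% × 8 = 48%, capped at 30% → 30%
Failure-to-pay penalty: 30% of €561,700 = €168,510
Penalty before surcharge: €168,510 + €6,940 = €175,450
Administrative surcharge: 10% of €175,450 = €17,545
Total penalty: €175,450 + €17,545 = €192,995
Minimum €194,760: €192,995 is below the minimum → €194,760

Penalty: €194,760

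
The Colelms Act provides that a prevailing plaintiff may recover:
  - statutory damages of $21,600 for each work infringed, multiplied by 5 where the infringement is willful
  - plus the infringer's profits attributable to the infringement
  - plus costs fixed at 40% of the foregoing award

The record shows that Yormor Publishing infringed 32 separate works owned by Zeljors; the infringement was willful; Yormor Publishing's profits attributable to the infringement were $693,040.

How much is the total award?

Statutory damages: 32 × $21,600 = $691,200
Multiplied by 5: 5 × $691,200 = $3,456,000
Combined award: $3,456,000 + $693,040 = $4,149,040
Costs: 40% of $4,149,040 = $1,659,616
Award plus costs: $4,149,040 + $1,659,616 = $5,808,656

$5,808,656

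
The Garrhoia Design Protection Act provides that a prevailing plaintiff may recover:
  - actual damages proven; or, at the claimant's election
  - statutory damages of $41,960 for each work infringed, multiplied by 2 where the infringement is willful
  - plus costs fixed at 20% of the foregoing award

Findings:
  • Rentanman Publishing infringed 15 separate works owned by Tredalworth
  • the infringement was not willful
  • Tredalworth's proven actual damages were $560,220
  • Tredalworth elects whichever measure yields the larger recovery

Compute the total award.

$755,280

Statutory damages: 15 × $41,960 = $629,400
Infringement not willful: no ×2 enhancement.
Greater of actual damages ($560,220) or statutory damages ($629,400): $629,400
Costs: 20% of $629,400 = $125,880
Award plus costs: $629,400 + $125,880 = $755,280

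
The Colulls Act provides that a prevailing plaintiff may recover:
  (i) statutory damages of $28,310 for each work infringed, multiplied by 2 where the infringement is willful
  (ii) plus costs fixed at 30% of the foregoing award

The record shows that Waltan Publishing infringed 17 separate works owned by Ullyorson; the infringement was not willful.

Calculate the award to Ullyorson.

Statutory damages: 17 × $28,310 = $481,270
Infringement not willful: no ×2 enhancement.
Costs: 30% of $481,270 = $144,381
Award plus costs: $481,270 + $144,381 = $625,651

Award: $625,651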